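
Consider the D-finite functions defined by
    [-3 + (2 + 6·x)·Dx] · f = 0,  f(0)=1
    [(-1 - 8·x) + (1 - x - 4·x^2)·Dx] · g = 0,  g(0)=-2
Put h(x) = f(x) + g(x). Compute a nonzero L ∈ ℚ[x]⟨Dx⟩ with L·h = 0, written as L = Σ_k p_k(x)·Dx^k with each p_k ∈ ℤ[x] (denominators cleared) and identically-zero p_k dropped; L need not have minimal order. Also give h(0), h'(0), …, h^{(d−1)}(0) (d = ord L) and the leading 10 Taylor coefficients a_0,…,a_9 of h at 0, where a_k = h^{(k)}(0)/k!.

L = (69 + 387·x + 900·x^2 + 1440·x^3) + (-49 - 318·x - 1257·x^2 - 3240·x^3 - 3600·x^4)·Dx + (-2 + 46·x + 234·x^2 - 86·x^3 - 1440·x^4 - 1440·x^5)·Dx^2  (order 2).
h: a_k = -1, -1/2, -89/8, -261/16, -7829/128, -31579/256, -385997/1024, -1734165/2048, -79164109/32768, -369836543/65536, …
ICs: h(0) = -1, h′(0) = -1/2.

f: a_k = 1, 3/2, -9/8, 27/16, -405/128, 1701/256, -15309/1024, 72171/2048, -2814669/32768, 14073345/65536, …
g: a_k = -2, -2, -10, -18, -58, -130, -362, -882, -2330, -5858, …
Weyl lclm of L_f,L_g ⇒ L₀ (ord ≤ 2).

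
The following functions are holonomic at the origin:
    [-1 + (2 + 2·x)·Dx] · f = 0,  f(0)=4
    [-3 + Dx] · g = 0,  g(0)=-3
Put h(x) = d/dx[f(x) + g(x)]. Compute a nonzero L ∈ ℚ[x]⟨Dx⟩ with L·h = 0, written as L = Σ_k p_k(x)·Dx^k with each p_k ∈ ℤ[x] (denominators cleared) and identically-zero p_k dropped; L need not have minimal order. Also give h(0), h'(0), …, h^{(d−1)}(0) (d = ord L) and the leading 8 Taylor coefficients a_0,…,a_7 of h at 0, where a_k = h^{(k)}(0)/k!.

L = (-27 - 18·x) + (-33 - 72·x - 36·x^2)·Dx + (14 + 26·x + 12·x^2)·Dx^2  (order 2).
h: a_k = -7, -28, -159/4, -329/8, -1909/64, -11979/640, -22173/2560, -154983/35840, …
ICs: h(0) = -7, h′(0) = -28.

f: a_k = 4, 2, -1/2, 1/4, -5/32, 7/64, -21/256, 33/512, …
g: a_k = -3, -9, -27/2, -27/2, -81/8, -243/40, -243/80, -729/560, …
f+g: L₀ = lclm(L_f,L_g), ord ≤ 1+1.
h=h₀': d/dx-closure on L₀ ⇒ L.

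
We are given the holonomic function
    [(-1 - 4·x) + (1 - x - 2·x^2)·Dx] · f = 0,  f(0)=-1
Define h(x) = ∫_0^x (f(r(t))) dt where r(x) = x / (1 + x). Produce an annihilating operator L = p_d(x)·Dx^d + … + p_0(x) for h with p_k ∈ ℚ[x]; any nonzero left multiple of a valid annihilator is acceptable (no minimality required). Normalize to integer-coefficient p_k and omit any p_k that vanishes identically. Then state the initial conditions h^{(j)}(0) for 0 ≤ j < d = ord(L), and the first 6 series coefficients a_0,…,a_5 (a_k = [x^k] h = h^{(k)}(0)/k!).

f: a_k = -1, -1, -3, -5, -11, -21, …
Change of var in L_f (x↦r) gives L₀.
h=∫h₀ ⇒ L = L₀·Dx.
L = (1 + 5·x)·Dx + (-1 - 2·x + x^2 + 2·x^3)·Dx^2  (order 2).
h: a_k = 0, -1, -1/2, -2/3, 0, -4/5, …
ICs: h(0) = 0, h′(0) = -1.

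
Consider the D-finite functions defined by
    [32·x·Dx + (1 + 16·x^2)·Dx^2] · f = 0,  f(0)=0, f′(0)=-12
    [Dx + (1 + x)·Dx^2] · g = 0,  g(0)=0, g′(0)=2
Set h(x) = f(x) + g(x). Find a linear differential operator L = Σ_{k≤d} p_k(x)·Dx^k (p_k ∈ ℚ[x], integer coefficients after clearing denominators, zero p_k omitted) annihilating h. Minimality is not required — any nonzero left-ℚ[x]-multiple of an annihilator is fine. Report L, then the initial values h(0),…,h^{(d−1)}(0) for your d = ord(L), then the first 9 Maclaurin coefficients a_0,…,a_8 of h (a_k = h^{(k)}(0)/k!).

L = (-32 - 96·x + 1536·x^2 + 512·x^3)·Dx + (-34 - 64·x + 1440·x^2 + 3072·x^3 + 1024·x^4)·Dx^2 + (-1 + 31·x + 32·x^2 + 512·x^3 + 768·x^4 + 256·x^5)·Dx^3  (order 3).
h: a_k = 0, -10, -1, 194/3, -1/2, -614, -1/3, 7022, -1/4, …
ICs: h(0) = 0, h′(0) = -10, h′′(0) = -2.

f: a_k = 0, -12, 0, 64, 0, -3072/5, 0, 49152/7, 0, …
g: a_k = 0, 2, -1, 2/3, -1/2, 2/5, -1/3, 2/7, -1/4, …
Sum ⇒ L₀ = lclm(L_f,L_g) in ℚ(x)⟨Dx⟩.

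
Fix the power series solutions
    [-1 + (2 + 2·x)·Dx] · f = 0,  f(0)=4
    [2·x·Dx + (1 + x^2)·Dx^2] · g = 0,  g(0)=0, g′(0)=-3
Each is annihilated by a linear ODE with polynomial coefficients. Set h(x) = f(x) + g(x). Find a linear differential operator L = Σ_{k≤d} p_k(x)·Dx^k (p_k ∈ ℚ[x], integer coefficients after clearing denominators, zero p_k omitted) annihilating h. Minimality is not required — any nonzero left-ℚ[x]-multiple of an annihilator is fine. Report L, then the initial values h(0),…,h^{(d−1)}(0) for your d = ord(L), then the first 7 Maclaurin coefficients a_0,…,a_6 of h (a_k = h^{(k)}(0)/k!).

L = (-4 - 10·x + 12·x^2 + 6·x^3)·Dx + (-11 - 16·x + 10·x^2 + 48·x^3 + 21·x^4)·Dx^2 + (-2 + 6·x + 12·x^2 + 12·x^3 + 14·x^4 + 6·x^5)·Dx^3  (order 3).
h: a_k = 4, -1, -1/2, 5/4, -5/32, -157/320, -21/256, …
ICs: h(0) = 4, h′(0) = -1, h′′(0) = -1.

f: a_k = 4, 2, -1/2, 1/4, -5/32, 7/64, -21/256, …
g: a_k = 0, -3, 0, 1, 0, -3/5, 0, …
h₀=f+g: left-lcm gives L₀, ord ≤ 3.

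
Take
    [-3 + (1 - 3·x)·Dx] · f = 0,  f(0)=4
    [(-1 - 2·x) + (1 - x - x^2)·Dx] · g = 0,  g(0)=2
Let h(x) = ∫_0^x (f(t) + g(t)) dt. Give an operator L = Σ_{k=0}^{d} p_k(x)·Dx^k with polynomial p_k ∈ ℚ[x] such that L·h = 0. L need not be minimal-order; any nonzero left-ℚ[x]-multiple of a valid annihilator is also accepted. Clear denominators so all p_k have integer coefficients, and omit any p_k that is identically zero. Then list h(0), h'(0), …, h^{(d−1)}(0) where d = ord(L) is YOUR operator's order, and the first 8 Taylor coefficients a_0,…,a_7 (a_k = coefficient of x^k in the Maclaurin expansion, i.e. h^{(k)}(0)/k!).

f: a_k = 4, 12, 36, 108, 324, 972, 2916, 8748, …
g: a_k = 2, 2, 4, 6, 10, 16, 26, 42, …
f+g: L₀ = lclm(L_f,L_g), ord ≤ 1+1.
∫: right-multiply L₀ by Dx.
L = (-6 - 36·x + 18·x^2 - 18·x^3)·Dx + (14 - 18·x - 24·x^2 + 18·x^3 - 36·x^4)·Dx^2 + (-2 + 10·x - 15·x^2 + 10·x^3 - 9·x^5)·Dx^3  (order 3).
h: a_k = 0, 6, 7, 40/3, 57/2, 334/5, 494/3, 2942/7, …
ICs: h(0) = 0, h′(0) = 6, h′′(0) = 14.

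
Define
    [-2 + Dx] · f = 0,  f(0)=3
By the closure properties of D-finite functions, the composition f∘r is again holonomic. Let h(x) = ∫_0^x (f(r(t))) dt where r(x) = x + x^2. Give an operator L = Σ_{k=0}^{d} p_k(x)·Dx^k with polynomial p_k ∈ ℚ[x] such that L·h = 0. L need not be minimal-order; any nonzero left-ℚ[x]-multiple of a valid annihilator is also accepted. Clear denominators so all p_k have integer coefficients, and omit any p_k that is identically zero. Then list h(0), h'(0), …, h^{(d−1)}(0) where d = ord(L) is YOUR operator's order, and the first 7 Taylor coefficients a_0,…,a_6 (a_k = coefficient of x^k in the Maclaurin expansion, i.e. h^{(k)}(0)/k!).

f: a_k = 3, 6, 6, 4, 2, 4/5, 4/15, …
h₀=f(r): pull back L_f along r ⇒ L₀.
Integrate: L := L₀·Dx.
L = (-2 - 4·x)·Dx + Dx^2  (order 2).
h: a_k = 0, 3, 3, 4, 4, 4, 52/15, …
ICs: h(0) = 0, h′(0) = 3.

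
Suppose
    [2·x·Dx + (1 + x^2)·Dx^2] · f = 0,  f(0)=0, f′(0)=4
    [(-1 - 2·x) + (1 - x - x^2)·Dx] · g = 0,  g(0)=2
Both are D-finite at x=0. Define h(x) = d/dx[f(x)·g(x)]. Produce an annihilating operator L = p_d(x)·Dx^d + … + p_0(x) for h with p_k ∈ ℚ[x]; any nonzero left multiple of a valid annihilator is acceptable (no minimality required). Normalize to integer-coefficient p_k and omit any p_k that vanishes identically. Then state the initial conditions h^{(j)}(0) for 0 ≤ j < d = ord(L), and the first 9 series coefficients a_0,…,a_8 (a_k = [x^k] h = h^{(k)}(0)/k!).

f: a_k = 0, 4, 0, -4/3, 0, 4/5, 0, -4/7, 0, …
g: a_k = 2, 2, 4, 6, 10, 16, 26, 42, 68, …
f·g: L₀ = L_f ⊗_s L_g, ord ≤ 2·1.
Derive L from L₀ (diff closure).
L = (2 + 30·x^2 + 24·x^3 + 36·x^4) + (4 + 10·x + 12·x^2 + 22·x^3 + 24·x^4 + 24·x^5)·Dx + (-1 - 2·x^2 + 4·x^3 + 2·x^4 + 4·x^5 + 3·x^6)·Dx^2  (order 2).
h: a_k = 8, 16, 40, 256/3, 544/3, 1728/5, 9736/15, 126272/105, 15368/7, …
ICs: h(0) = 8, h′(0) = 16.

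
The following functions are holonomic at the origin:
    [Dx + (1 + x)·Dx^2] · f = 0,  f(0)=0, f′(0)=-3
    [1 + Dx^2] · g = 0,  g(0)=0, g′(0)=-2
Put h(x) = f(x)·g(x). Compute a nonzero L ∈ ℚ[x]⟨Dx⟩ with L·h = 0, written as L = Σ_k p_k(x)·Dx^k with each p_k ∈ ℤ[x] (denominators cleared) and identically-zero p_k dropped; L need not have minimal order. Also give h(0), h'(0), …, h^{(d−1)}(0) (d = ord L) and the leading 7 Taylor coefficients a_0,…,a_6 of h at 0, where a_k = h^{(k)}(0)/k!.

L = (-3 + 6·x + 19·x^2 + 16·x^3 + 4·x^4) + (4 + 20·x + 24·x^2 + 8·x^3)·Dx + (20·x + 42·x^2 + 32·x^3 + 8·x^4)·Dx^2 + (4 + 20·x + 24·x^2 + 8·x^3)·Dx^3 + (3 + 14·x + 23·x^2 + 16·x^3 + 4·x^4)·Dx^4  (order 4).
h: a_k = 0, 0, 6, -3, 1, -1, 11/12, …
ICs: h(0) = 0, h′(0) = 0, h′′(0) = 12, h′′′(0) = -18.

f: a_k = 0, -3, 3/2, -1, 3/4, -3/5, 1/2, …
g: a_k = 0, -2, 0, 1/3, 0, -1/60, 0, …
Sym-product of L_f,L_g gives L₀ (≤ ord 4).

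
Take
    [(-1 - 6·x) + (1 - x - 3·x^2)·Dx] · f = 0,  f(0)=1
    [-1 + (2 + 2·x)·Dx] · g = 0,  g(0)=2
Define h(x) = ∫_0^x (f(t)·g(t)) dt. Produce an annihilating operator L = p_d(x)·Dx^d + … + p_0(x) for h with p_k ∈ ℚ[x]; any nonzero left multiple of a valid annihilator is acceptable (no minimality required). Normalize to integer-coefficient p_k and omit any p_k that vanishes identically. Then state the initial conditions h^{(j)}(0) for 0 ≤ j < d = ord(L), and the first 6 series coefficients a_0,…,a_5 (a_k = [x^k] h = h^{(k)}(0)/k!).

L = (3 + 13·x + 9·x^2)·Dx + (-2 + 8·x^2 + 6·x^3)·Dx^2  (order 2).
h: a_k = 0, 2, 3/2, 35/12, 143/32, 2819/320, …
ICs: h(0) = 0, h′(0) = 2.

f: a_k = 1, 1, 4, 7, 19, 40, …
g: a_k = 2, 1, -1/4, 1/8, -5/64, 7/128, …
Product ⇒ symmetric product L₀, ord ≤ 1.
h=∫₀ˣh₀: take L = L₀·Dx.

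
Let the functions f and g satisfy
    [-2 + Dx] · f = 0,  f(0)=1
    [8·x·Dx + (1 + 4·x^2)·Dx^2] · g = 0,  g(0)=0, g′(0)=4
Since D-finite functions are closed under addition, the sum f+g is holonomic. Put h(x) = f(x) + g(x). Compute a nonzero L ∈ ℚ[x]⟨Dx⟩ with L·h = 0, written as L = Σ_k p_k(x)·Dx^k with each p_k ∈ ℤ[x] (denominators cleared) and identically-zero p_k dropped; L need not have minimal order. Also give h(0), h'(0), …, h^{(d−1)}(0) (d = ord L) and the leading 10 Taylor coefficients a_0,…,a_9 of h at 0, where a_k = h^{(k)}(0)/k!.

L = (8 - 32·x - 32·x^2)·Dx + (-6 + 12·x + 8·x^2 - 16·x^3)·Dx^2 + (1 + 2·x + 4·x^2 + 8·x^3)·Dx^3  (order 3).
h: a_k = 1, 6, 2, -4, 2/3, 196/15, 4/45, -11512/315, 2/315, 322564/2835, …
ICs: h(0) = 1, h′(0) = 6, h′′(0) = 4.

f: a_k = 1, 2, 2, 4/3, 2/3, 4/15, 4/45, 8/315, 2/315, 4/2835, …
g: a_k = 0, 4, 0, -16/3, 0, 64/5, 0, -256/7, 0, 1024/9, …
L₀ := lclm(L_f,L_g); ord L₀ ≤ 1+2.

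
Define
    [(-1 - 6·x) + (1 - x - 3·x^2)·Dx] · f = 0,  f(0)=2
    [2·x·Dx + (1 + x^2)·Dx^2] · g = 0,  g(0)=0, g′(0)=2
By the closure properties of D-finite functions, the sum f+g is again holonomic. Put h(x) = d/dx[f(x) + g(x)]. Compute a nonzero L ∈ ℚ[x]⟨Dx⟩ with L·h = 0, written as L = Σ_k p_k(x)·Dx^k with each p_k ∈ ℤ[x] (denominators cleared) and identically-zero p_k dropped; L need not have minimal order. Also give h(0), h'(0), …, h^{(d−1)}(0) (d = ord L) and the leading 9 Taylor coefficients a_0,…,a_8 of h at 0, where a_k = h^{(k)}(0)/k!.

L = (-8 + 32·x + 300·x^2 + 504·x^3 + 1134·x^4 + 162·x^6) + (22 + 148·x + 184·x^2 + 576·x^3 + 441·x^4 + 918·x^5 + 27·x^6 + 162·x^7)·Dx + (-4 - 6·x - 18·x^2 + 60·x^3 + 85·x^4 + 75·x^5 + 126·x^6 + 9·x^7 + 27·x^8)·Dx^2  (order 2).
h: a_k = 4, 16, 40, 152, 402, 1164, 3036, 8128, 20864, …
ICs: h(0) = 4, h′(0) = 16.

f: a_k = 2, 2, 8, 14, 38, 80, 194, 434, 1016, …
g: a_k = 0, 2, 0, -2/3, 0, 2/5, 0, -2/7, 0, …
L₀ := lclm(L_f,L_g); ord L₀ ≤ 1+2.
Derive L from L₀ (diff closure).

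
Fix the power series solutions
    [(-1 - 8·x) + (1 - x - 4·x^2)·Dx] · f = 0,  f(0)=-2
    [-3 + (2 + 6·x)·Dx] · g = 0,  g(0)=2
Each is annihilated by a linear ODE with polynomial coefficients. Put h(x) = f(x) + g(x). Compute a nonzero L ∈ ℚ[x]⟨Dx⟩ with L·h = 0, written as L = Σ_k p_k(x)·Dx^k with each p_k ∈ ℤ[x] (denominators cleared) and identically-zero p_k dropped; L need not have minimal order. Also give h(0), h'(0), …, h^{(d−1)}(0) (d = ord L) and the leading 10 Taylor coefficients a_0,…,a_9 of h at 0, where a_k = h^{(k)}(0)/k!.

L = (-69 - 387·x - 900·x^2 - 1440·x^3) + (49 + 318·x + 1257·x^2 + 3240·x^3 + 3600·x^4)·Dx + (2 - 46·x - 234·x^2 + 86·x^3 + 1440·x^4 + 1440·x^5)·Dx^2  (order 2).
h: a_k = 0, 1, -49/4, -117/8, -4117/64, -14939/128, -200653/512, -830997/1024, -40989389/16384, -177881599/32768, …
ICs: h(0) = 0, h′(0) = 1.

f: a_k = -2, -2, -10, -18, -58, -130, -362, -882, -2330, -5858, …
g: a_k = 2, 3, -9/4, 27/8, -405/64, 1701/128, -15309/512, 72171/1024, -2814669/16384, 14073345/32768, …
L₀ := lclm(L_f,L_g); ord L₀ ≤ 1+1.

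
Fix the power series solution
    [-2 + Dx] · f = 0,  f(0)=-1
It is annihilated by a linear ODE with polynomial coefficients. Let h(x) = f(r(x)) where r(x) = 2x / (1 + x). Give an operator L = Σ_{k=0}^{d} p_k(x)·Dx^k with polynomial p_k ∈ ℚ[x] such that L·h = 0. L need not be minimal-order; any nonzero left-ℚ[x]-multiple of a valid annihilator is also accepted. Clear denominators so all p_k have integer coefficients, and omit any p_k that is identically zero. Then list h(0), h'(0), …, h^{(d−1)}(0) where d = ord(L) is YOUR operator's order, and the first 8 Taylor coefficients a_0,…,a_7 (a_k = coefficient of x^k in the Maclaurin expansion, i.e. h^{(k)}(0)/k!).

L = -4 + (1 + 2·x + x^2)·Dx  (order 1).
h: a_k = -1, -4, -4, 4/3, 4/3, -28/15, 44/45, 68/315, …
ICs: h(0) = -1.

f: a_k = -1, -2, -2, -4/3, -2/3, -4/15, -4/45, -8/315, …
f∘r: x↦r, Dx↦Dx/r' in L_f ⇒ L₀.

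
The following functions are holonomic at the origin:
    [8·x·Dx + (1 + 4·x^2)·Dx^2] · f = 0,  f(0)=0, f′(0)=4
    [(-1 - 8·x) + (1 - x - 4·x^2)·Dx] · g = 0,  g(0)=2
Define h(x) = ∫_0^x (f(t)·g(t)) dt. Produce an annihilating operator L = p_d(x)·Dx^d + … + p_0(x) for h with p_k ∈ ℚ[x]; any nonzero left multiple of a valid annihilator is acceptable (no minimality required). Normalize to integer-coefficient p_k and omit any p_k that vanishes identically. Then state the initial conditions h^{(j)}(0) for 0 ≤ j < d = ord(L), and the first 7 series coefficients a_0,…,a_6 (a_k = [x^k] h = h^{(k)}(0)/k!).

L = (8 + 8·x + 96·x^2)·Dx + (2 + 8·x + 16·x^2 + 96·x^3)·Dx^2 + (-1 + x + 4·x^3 + 16·x^4)·Dx^3  (order 3).
h: a_k = 0, 0, 4, 8/3, 22/3, 184/15, 1532/45, …
ICs: h(0) = 0, h′(0) = 0, h′′(0) = 8.

f: a_k = 0, 4, 0, -16/3, 0, 64/5, 0, …
g: a_k = 2, 2, 10, 18, 58, 130, 362, …
h₀=f·g: eliminate ⇒ L₀, order ≤ 2·1.
h=∫₀ˣh₀: take L = L₀·Dx.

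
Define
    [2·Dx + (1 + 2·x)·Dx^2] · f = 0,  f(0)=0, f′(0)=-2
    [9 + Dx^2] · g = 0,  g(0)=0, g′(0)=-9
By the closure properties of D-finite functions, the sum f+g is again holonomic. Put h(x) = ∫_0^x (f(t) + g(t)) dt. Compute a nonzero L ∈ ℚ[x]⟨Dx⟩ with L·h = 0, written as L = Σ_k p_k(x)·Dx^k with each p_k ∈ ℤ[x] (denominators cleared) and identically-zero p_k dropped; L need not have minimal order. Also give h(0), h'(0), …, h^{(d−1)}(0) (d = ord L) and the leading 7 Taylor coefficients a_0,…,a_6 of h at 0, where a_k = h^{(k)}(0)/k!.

L = (594 + 648·x + 648·x^2)·Dx^2 + (153 + 630·x + 972·x^2 + 648·x^3)·Dx^3 + (66 + 72·x + 72·x^2)·Dx^4 + (17 + 70·x + 108·x^2 + 72·x^3)·Dx^5  (order 5).
h: a_k = 0, 0, -11/2, 2/3, 65/24, 4/5, -499/240, …
ICs: h(0) = 0, h′(0) = 0, h′′(0) = -11, h′′′(0) = 4, h′′′′(0) = 65.

f: a_k = 0, -2, 2, -8/3, 4, -32/5, 32/3, …
g: a_k = 0, -9, 0, 27/2, 0, -243/40, 0, …
Weyl lclm of L_f,L_g ⇒ L₀ (ord ≤ 4).
Integrate: L := L₀·Dx.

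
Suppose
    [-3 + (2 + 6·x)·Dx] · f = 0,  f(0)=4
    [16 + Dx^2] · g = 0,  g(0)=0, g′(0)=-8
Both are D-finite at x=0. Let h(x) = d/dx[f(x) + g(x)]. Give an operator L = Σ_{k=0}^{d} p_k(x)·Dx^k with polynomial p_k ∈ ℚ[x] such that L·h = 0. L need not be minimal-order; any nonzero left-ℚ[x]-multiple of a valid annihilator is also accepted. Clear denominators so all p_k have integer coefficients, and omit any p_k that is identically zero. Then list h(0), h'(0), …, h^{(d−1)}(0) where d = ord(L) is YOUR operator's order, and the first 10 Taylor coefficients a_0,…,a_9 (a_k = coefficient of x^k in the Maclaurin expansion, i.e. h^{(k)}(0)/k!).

f: a_k = 4, 6, -9/2, 27/4, -405/32, 1701/64, -15309/256, 72171/512, -2814669/8192, 14073345/16384, …
g: a_k = 0, -8, 0, 64/3, 0, -256/15, 0, 2048/315, 0, -4096/2835, …
f+g: L₀ = lclm(L_f,L_g), ord ≤ 1+2.
Differentiate: ansatz ord ≤ ord L₀ ⇒ L.
L = (-9552 - 18432·x - 27648·x^2) + (-2912 - 21024·x - 55296·x^2 - 55296·x^3)·Dx + (-597 - 1152·x - 1728·x^2)·Dx^2 + (-182 - 1314·x - 3456·x^2 - 3456·x^3)·Dx^3  (order 3).
h: a_k = -2, -9, 337/4, -405/8, 9131/192, -45927/128, 23782441/23040, -2814669/1024, 39830824211/5160960, -717740595/32768, …
ICs: h(0) = -2, h′(0) = -9, h′′(0) = 337/2.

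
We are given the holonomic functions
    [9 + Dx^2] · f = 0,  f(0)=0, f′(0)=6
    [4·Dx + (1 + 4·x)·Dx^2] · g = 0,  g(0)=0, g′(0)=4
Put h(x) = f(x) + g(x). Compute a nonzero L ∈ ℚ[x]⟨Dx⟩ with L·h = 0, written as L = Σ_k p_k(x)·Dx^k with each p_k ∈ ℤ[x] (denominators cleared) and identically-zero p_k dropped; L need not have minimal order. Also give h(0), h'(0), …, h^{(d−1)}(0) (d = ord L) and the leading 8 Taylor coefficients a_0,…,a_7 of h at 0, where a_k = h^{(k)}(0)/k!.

f: a_k = 0, 6, 0, -9, 0, 81/20, 0, -243/280, …
g: a_k = 0, 4, -8, 64/3, -64, 1024/5, -2048/3, 16384/7, …
Weyl lclm of L_f,L_g ⇒ L₀ (ord ≤ 4).
L = (3780 + 2592·x + 5184·x^2)·Dx + (369 + 2124·x + 3888·x^2 + 5184·x^3)·Dx^2 + (420 + 288·x + 576·x^2)·Dx^3 + (41 + 236·x + 432·x^2 + 576·x^3)·Dx^4  (order 4).
h: a_k = 0, 10, -8, 37/3, -64, 4177/20, -2048/3, 655117/280, …
ICs: h(0) = 0, h′(0) = 10, h′′(0) = -16, h′′′(0) = 74.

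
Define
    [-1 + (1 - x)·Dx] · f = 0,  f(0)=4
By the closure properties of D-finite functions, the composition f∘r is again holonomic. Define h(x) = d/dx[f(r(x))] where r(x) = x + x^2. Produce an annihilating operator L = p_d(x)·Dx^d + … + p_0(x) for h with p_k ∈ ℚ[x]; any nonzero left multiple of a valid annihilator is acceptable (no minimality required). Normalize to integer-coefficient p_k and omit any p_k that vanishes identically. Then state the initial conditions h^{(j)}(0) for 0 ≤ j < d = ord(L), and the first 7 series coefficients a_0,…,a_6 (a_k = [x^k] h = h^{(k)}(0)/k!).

L = (4 + 6·x + 6·x^2) + (-1 - x + 3·x^2 + 2·x^3)·Dx  (order 1).
h: a_k = 4, 16, 36, 80, 160, 312, 588, …
ICs: h(0) = 4.

f: a_k = 4, 4, 4, 4, 4, 4, 4, …
f∘r: x↦r, Dx↦Dx/r' in L_f ⇒ L₀.
Differentiate: ansatz ord ≤ ord L₀ ⇒ L.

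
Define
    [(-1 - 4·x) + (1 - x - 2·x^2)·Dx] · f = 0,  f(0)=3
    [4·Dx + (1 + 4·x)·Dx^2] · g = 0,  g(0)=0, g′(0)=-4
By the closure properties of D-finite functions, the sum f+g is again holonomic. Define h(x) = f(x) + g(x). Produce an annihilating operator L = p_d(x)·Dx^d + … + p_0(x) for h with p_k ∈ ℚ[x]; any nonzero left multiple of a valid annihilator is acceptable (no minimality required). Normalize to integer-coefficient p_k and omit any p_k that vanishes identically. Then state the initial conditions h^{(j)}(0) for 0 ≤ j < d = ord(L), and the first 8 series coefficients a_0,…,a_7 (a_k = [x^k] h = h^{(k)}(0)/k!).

L = (156 + 624·x + 1440·x^2 + 768·x^3 + 768·x^4)·Dx + (-1 + 160·x + 1064·x^2 + 1952·x^3 + 1600·x^4 + 1280·x^5)·Dx^2 + (-5 - 39·x - 66·x^2 + 80·x^3 + 240·x^4 + 384·x^5 + 256·x^6)·Dx^3  (order 3).
h: a_k = 3, -1, 17, -19/3, 97, -709/5, 2435/3, -14599/7, …
ICs: h(0) = 3, h′(0) = -1, h′′(0) = 34.

f: a_k = 3, 3, 9, 15, 33, 63, 129, 255, …
g: a_k = 0, -4, 8, -64/3, 64, -1024/5, 2048/3, -16384/7, …
h₀=f+g: left-lcm gives L₀, ord ≤ 3.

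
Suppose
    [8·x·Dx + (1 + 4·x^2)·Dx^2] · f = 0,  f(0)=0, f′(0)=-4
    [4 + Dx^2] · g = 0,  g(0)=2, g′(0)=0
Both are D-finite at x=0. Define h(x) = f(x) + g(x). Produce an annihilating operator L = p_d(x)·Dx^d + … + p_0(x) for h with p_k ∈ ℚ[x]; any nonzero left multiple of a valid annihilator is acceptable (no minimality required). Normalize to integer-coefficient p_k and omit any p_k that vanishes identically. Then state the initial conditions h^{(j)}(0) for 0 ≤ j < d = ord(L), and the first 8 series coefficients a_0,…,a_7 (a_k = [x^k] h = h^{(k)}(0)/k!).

f: a_k = 0, -4, 0, 16/3, 0, -64/5, 0, 256/7, …
g: a_k = 2, 0, -4, 0, 4/3, 0, -8/45, 0, …
h₀=f+g: left-lcm gives L₀, ord ≤ 4.
L = (-352·x + 1792·x^3 + 512·x^5)·Dx + (-4 + 112·x^2 + 576·x^4 + 256·x^6)·Dx^2 + (-88·x + 448·x^3 + 128·x^5)·Dx^3 + (-1 + 28·x^2 + 144·x^4 + 64·x^6)·Dx^4  (order 4).
h: a_k = 2, -4, -4, 16/3, 4/3, -64/5, -8/45, 256/7, …
ICs: h(0) = 2, h′(0) = -4, h′′(0) = -8, h′′′(0) = 32.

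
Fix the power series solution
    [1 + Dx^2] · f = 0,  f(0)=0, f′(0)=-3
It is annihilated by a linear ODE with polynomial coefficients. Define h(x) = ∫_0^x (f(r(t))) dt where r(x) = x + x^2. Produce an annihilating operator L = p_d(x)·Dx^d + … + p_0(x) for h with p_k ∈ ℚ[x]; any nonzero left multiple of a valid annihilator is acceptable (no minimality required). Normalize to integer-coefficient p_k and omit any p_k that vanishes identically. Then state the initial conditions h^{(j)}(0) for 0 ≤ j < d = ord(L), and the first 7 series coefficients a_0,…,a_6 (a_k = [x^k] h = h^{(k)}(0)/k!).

L = (1 + 6·x + 12·x^2 + 8·x^3)·Dx - 2·Dx^2 + (1 + 2·x)·Dx^3  (order 3).
h: a_k = 0, 0, -3/2, -1, 1/8, 3/10, 59/240, …
ICs: h(0) = 0, h′(0) = 0, h′′(0) = -3.

f: a_k = 0, -3, 0, 1/2, 0, -1/40, 0, …
Change of var in L_f (x↦r) gives L₀.
h=∫h₀ ⇒ L = L₀·Dx.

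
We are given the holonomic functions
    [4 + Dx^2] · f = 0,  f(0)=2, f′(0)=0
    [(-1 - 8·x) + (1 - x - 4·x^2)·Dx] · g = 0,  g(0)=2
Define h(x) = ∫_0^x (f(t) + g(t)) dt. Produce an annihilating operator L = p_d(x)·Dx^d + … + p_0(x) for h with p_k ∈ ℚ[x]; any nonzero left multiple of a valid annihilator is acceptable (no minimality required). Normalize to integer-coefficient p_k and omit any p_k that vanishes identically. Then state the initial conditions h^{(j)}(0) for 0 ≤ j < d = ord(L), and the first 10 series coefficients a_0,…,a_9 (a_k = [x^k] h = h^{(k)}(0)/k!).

f: a_k = 2, 0, -4, 0, 4/3, 0, -8/45, 0, 4/315, 0, …
g: a_k = 2, 2, 10, 18, 58, 130, 362, 882, 2330, 5858, …
h₀=f+g: left-lcm gives L₀, ord ≤ 3.
h=∫₀ˣh₀: take L = L₀·Dx.
L = (-116 - 1008·x - 968·x^2 - 2688·x^3 - 640·x^4 - 1024·x^5)·Dx + (28 + 4·x - 8·x^2 - 200·x^3 - 480·x^4 - 384·x^5 - 512·x^6)·Dx^2 + (-29 - 252·x - 242·x^2 - 672·x^3 - 160·x^4 - 256·x^5)·Dx^3 + (7 + x - 2·x^2 - 50·x^3 - 120·x^4 - 96·x^5 - 128·x^6)·Dx^4  (order 4).
h: a_k = 0, 4, 1, 2, 9/2, 178/15, 65/3, 2326/45, 441/4, 733954/2835, …
ICs: h(0) = 0, h′(0) = 4, h′′(0) = 2, h′′′(0) = 12.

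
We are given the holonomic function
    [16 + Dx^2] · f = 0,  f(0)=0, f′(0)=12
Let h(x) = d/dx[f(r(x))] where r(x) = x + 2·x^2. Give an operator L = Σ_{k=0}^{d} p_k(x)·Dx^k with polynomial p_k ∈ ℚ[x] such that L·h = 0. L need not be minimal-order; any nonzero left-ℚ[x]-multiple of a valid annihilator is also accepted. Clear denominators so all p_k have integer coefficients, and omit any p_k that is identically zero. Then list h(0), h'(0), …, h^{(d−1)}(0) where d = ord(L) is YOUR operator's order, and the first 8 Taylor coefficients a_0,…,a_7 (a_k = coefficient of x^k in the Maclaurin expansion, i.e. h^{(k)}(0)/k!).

f: a_k = 0, 12, 0, -32, 0, 128/5, 0, -1024/105, …
h₀=f(r): pull back L_f along r ⇒ L₀.
h₀' ⇒ L via d/dx closure of L₀.
L = (64 + 256·x + 1536·x^2 + 4096·x^3 + 4096·x^4) + (-12 - 48·x)·Dx + (1 + 8·x + 16·x^2)·Dx^2  (order 2).
h: a_k = 12, 48, -96, -768, -1792, 0, 106496/15, 229376/15, …
ICs: h(0) = 12, h′(0) = 48.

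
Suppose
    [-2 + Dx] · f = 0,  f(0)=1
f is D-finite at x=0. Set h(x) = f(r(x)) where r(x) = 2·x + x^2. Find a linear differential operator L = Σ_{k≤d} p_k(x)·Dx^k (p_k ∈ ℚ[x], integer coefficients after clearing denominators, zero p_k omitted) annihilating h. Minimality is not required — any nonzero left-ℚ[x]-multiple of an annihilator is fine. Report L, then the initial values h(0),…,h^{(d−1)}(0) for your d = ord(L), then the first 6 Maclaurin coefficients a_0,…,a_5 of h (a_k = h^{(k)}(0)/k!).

L = (-4 - 4·x) + Dx  (order 1).
h: a_k = 1, 4, 10, 56/3, 86/3, 568/15, …
ICs: h(0) = 1.

f: a_k = 1, 2, 2, 4/3, 2/3, 4/15, …
L₀ from L_f via x↦r, Dx↦r'^{-1}Dx.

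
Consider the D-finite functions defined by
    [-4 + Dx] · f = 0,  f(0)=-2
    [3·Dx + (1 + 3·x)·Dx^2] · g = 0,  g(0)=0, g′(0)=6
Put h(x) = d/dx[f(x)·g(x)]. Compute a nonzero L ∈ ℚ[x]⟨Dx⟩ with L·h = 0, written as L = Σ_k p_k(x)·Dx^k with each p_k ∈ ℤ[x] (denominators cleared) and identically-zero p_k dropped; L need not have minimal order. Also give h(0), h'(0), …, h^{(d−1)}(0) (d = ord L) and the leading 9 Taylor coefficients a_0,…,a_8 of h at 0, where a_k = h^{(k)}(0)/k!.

L = (40 + 96·x + 576·x^2) + (-14 - 84·x - 288·x^2)·Dx + (1 + 15·x + 36·x^2)·Dx^2  (order 2).
h: a_k = -12, -60, -180, -188, -472, 372, -31036/15, 85948/15, -125238/7, …
ICs: h(0) = -12, h′(0) = -60.

f: a_k = -2, -8, -16, -64/3, -64/3, -256/15, -512/45, -2048/315, -1024/315, …
g: a_k = 0, 6, -9, 18, -81/2, 486/5, -243, 4374/7, -6561/4, …
L₀ := L_f ⊗_s L_g (sym. prod.), ord ≤ 2.
Derive L from L₀ (diff closure).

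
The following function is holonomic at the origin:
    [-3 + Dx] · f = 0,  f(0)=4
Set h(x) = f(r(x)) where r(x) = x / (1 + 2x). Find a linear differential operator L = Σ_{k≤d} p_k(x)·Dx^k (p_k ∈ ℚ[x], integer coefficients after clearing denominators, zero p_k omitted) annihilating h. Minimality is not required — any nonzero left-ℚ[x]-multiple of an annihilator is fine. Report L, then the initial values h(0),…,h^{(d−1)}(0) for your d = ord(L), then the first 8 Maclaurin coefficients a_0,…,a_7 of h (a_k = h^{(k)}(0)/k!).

L = -3 + (1 + 4·x + 4·x^2)·Dx  (order 1).
h: a_k = 4, 12, -6, -6, 51/2, -519/10, 1581/20, -12441/140, …
ICs: h(0) = 4.

f: a_k = 4, 12, 18, 18, 27/2, 81/10, 81/20, 243/140, …
f∘r: x↦r, Dx↦Dx/r' in L_f ⇒ L₀.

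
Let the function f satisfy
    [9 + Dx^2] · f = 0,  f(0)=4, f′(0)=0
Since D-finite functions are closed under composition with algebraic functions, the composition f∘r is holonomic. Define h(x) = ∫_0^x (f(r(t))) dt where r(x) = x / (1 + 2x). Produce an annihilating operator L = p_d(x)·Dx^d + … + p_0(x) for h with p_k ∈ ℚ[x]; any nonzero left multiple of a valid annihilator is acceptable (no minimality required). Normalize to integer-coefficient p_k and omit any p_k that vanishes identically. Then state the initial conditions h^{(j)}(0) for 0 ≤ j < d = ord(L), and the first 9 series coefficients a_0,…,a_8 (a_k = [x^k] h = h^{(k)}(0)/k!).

f: a_k = 4, 0, -18, 0, 27/2, 0, -81/20, 0, 729/1120, …
h₀=f(r): pull back L_f along r ⇒ L₀.
∫: right-multiply L₀ by Dx.
L = 9·Dx + (4 + 24·x + 48·x^2 + 32·x^3)·Dx^2 + (1 + 8·x + 24·x^2 + 32·x^3 + 16·x^4)·Dx^3  (order 3).
h: a_k = 0, 4, 0, -6, 18, -81/2, 78, -2583/20, 6723/40, …
ICs: h(0) = 0, h′(0) = 4, h′′(0) = 0.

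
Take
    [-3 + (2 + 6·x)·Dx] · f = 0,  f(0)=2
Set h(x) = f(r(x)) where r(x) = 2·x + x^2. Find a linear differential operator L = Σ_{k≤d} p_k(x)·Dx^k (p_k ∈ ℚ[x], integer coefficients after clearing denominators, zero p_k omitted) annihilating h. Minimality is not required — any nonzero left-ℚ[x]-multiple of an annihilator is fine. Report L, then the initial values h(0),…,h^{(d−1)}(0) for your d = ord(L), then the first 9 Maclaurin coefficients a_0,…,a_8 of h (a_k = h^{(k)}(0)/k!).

f: a_k = 2, 3, -9/4, 27/8, -405/64, 1701/128, -15309/512, 72171/1024, -2814669/16384, …
Change of var in L_f (x↦r) gives L₀.
L = (-3 - 3·x) + (1 + 6·x + 3·x^2)·Dx  (order 1).
h: a_k = 2, 6, -6, 18, -63, 243, -999, 4293, -76221/4, …
ICs: h(0) = 2.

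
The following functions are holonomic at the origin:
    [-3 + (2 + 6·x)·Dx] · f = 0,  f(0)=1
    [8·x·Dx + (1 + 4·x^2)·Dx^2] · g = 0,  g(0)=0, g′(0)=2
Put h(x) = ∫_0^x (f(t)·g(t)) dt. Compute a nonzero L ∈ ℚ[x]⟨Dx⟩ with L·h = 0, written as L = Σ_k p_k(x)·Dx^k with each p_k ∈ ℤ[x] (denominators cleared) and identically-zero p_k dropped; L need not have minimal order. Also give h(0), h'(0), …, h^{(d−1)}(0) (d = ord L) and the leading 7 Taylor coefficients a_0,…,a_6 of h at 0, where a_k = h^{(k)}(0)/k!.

L = (27 - 48·x - 36·x^2)·Dx + (-12 - 4·x + 144·x^2 + 144·x^3)·Dx^2 + (4 + 24·x + 52·x^2 + 96·x^3 + 144·x^4)·Dx^3  (order 3).
h: a_k = 0, 0, 1, 1, -59/48, -1/8, 983/1920, …
ICs: h(0) = 0, h′(0) = 0, h′′(0) = 2.

f: a_k = 1, 3/2, -9/8, 27/16, -405/128, 1701/256, -15309/1024, …
g: a_k = 0, 2, 0, -8/3, 0, 32/5, 0, …
L₀ := L_f ⊗_s L_g (sym. prod.), ord ≤ 2.
∫: right-multiply L₀ by Dx.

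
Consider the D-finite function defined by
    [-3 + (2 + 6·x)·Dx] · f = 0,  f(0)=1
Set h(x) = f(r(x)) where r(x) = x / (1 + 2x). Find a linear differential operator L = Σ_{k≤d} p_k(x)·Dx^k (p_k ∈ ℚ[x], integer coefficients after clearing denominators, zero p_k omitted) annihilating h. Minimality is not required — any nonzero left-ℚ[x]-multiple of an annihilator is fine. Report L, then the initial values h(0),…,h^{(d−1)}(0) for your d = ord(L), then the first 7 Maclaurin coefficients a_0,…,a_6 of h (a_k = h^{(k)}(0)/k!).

f: a_k = 1, 3/2, -9/8, 27/16, -405/128, 1701/256, -15309/1024, …
h₀=f(r): pull back L_f along r ⇒ L₀.
L = -3 + (2 + 14·x + 20·x^2)·Dx  (order 1).
h: a_k = 1, 3/2, -33/8, 195/16, -4965/128, 33909/256, -492501/1024, …
ICs: h(0) = 1.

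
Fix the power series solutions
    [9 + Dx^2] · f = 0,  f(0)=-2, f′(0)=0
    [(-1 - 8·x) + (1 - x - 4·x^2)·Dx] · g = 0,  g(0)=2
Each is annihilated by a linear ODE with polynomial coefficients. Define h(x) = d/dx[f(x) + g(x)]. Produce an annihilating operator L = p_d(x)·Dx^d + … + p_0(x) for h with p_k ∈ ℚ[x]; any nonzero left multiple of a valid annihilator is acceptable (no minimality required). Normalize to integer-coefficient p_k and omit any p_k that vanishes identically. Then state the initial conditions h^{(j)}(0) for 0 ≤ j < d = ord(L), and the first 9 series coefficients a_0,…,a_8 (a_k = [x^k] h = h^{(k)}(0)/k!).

L = (2358 + 13068·x + 57006·x^2 + 38520·x^3 + 83520·x^4 + 31104·x^5 + 41472·x^6) + (-189 - 1413·x + 1251·x^2 + 4203·x^3 + 5580·x^4 + 11952·x^5 + 12096·x^6 + 13824·x^7)·Dx + (262 + 1452·x + 6334·x^2 + 4280·x^3 + 9280·x^4 + 3456·x^5 + 4608·x^6)·Dx^2 + (-21 - 157·x + 139·x^2 + 467·x^3 + 620·x^4 + 1328·x^5 + 1344·x^6 + 1536·x^7)·Dx^3  (order 3).
h: a_k = 2, 38, 54, 205, 650, 43683/20, 6174, 5218471/280, 52722, …
ICs: h(0) = 2, h′(0) = 38, h′′(0) = 108.

f: a_k = -2, 0, 9, 0, -27/4, 0, 81/40, 0, -729/2240, …
g: a_k = 2, 2, 10, 18, 58, 130, 362, 882, 2330, …
h₀=f+g: left-lcm gives L₀, ord ≤ 3.
Differentiate: ansatz ord ≤ ord L₀ ⇒ L.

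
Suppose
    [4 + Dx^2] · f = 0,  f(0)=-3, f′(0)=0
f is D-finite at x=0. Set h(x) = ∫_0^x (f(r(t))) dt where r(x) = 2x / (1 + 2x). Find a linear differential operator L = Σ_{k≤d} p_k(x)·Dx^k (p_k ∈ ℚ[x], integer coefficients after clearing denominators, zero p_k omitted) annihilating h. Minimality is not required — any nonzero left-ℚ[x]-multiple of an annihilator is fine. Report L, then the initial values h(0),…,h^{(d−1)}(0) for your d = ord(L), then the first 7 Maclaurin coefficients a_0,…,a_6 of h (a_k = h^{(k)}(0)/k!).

L = 16·Dx + (4 + 24·x + 48·x^2 + 32·x^3)·Dx^2 + (1 + 8·x + 24·x^2 + 32·x^3 + 16·x^4)·Dx^3  (order 3).
h: a_k = 0, -3, 0, 8, -24, 256/5, -256/3, …
ICs: h(0) = 0, h′(0) = -3, h′′(0) = 0.

f: a_k = -3, 0, 6, 0, -2, 0, 4/15, …
f∘r: x↦r, Dx↦Dx/r' in L_f ⇒ L₀.
Integrate: L := L₀·Dx.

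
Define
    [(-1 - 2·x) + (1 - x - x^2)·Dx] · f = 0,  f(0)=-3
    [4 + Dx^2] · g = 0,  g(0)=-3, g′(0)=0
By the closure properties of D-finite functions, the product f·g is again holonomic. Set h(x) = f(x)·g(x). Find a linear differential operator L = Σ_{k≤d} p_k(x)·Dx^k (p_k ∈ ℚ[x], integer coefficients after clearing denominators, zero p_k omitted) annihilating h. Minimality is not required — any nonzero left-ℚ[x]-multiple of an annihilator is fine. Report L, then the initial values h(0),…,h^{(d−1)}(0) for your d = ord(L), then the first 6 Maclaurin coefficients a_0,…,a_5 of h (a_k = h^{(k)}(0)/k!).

L = (-2 + 4·x + 4·x^2) + (2 + 4·x)·Dx + (-1 + x + x^2)·Dx^2  (order 2).
h: a_k = 9, 9, 0, 9, 15, 24, …
ICs: h(0) = 9, h′(0) = 9.

f: a_k = -3, -3, -6, -9, -15, -24, …
g: a_k = -3, 0, 6, 0, -2, 0, …
f·g: L₀ = L_f ⊗_s L_g, ord ≤ 1·2.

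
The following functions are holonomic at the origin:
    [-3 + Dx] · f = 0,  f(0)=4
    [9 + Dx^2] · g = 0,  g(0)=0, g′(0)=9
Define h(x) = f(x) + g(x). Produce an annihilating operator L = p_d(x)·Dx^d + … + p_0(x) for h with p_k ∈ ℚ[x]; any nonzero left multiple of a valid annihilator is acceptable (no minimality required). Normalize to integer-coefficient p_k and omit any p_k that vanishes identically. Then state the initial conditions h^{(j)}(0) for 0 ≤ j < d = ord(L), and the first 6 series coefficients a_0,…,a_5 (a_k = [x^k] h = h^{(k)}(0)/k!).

f: a_k = 4, 12, 18, 18, 27/2, 81/10, …
g: a_k = 0, 9, 0, -27/2, 0, 243/40, …
f+g: L₀ = lclm(L_f,L_g), ord ≤ 1+2.
L = -27 + 9·Dx - 3·Dx^2 + Dx^3  (order 3).
h: a_k = 4, 21, 18, 9/2, 27/2, 567/40, …
ICs: h(0) = 4, h′(0) = 21, h′′(0) = 36.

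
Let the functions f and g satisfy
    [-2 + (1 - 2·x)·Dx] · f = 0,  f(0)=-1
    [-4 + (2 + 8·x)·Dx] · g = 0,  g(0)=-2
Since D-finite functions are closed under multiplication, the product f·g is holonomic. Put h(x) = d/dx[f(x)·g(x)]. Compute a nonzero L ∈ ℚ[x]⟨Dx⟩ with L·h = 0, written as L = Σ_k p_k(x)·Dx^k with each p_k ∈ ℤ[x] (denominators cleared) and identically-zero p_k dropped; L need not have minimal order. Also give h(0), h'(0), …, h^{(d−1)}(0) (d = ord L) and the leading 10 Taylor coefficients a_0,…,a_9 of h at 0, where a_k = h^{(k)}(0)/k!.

f: a_k = -1, -2, -4, -8, -16, -32, -64, -128, -256, -512, …
g: a_k = -2, -4, 4, -8, 20, -56, 168, -528, 1716, -5720, …
Product ⇒ symmetric product L₀, ord ≤ 1.
h=h₀': d/dx-closure on L₀ ⇒ L.
L = (3 + 24·x + 12·x^2) + (-1 - 3·x + 6·x^2 + 8·x^3)·Dx  (order 1).
h: a_k = 8, 24, 96, 176, 720, 720, 5376, -1440, 48240, -87280, …
ICs: h(0) = 8.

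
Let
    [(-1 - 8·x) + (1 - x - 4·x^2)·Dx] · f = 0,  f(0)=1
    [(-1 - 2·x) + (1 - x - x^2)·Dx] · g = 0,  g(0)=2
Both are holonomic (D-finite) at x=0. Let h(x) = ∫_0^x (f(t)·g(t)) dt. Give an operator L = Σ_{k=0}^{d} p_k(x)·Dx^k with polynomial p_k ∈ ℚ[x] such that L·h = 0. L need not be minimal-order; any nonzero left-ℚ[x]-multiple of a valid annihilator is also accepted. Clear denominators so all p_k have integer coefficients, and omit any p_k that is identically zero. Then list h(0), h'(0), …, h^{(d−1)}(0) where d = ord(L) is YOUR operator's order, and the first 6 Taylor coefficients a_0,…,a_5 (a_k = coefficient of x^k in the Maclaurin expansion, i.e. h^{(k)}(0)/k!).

f: a_k = 1, 1, 5, 9, 29, 65, …
g: a_k = 2, 2, 4, 6, 10, 16, …
Product ⇒ symmetric product L₀, ord ≤ 1.
h=∫₀ˣh₀: take L = L₀·Dx.
L = (-2 - 8·x + 15·x^2 + 16·x^3)·Dx + (1 - 2·x - 4·x^2 + 5·x^3 + 4·x^4)·Dx^2  (order 2).
h: a_k = 0, 2, 2, 16/3, 19/2, 112/5, …
ICs: h(0) = 0, h′(0) = 2.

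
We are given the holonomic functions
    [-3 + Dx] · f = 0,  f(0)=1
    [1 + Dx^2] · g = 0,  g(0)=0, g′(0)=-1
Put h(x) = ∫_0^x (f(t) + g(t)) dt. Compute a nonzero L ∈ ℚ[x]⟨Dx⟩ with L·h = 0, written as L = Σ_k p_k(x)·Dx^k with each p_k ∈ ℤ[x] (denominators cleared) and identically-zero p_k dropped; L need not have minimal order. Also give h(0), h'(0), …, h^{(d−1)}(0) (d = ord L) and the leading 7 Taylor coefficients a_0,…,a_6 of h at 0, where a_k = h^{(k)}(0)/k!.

L = -3·Dx + Dx^2 - 3·Dx^3 + Dx^4  (order 4).
h: a_k = 0, 1, 1, 3/2, 7/6, 27/40, 121/360, …
ICs: h(0) = 0, h′(0) = 1, h′′(0) = 2, h′′′(0) = 9.

f: a_k = 1, 3, 9/2, 9/2, 27/8, 81/40, 81/80, …
g: a_k = 0, -1, 0, 1/6, 0, -1/120, 0, …
Sum ⇒ L₀ = lclm(L_f,L_g) in ℚ(x)⟨Dx⟩.
h=∫h₀ ⇒ L = L₀·Dx.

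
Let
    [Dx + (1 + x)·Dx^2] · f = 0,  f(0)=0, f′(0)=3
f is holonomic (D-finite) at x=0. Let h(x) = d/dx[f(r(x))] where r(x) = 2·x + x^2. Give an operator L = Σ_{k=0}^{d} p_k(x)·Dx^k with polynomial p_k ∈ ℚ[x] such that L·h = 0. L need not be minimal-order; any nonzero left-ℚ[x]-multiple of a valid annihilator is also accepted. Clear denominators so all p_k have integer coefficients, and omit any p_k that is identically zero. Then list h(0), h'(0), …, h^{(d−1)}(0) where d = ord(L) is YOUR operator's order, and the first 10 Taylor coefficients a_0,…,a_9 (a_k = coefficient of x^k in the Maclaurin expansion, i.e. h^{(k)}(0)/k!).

f: a_k = 0, 3, -3/2, 1, -3/4, 3/5, -1/2, 3/7, -3/8, 1/3, …
h₀=f(r): pull back L_f along r ⇒ L₀.
Differentiate: ansatz ord ≤ ord L₀ ⇒ L.
L = 1 + (1 + x)·Dx  (order 1).
h: a_k = 6, -6, 6, -6, 6, -6, 6, -6, 6, -6, …
ICs: h(0) = 6.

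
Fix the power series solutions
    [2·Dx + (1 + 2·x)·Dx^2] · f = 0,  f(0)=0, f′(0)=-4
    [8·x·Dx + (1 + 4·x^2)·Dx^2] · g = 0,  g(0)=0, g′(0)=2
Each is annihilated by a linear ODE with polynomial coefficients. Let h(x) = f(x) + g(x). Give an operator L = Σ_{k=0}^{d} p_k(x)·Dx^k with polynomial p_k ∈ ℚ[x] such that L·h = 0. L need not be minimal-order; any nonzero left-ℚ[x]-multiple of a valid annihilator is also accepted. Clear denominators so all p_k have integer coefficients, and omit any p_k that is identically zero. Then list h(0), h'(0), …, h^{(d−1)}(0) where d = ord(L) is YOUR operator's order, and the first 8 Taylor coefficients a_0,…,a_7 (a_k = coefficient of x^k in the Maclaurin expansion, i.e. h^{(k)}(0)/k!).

f: a_k = 0, -4, 4, -16/3, 8, -64/5, 64/3, -256/7, …
g: a_k = 0, 2, 0, -8/3, 0, 32/5, 0, -128/7, …
f+g: L₀ = lclm(L_f,L_g), ord ≤ 2+2.
L = (-8 - 48·x + 96·x^2 + 64·x^3)·Dx + (-8 - 16·x + 192·x^3 + 128·x^4)·Dx^2 + (-1 + 2·x + 8·x^2 + 16·x^3 + 48·x^4 + 32·x^5)·Dx^3  (order 3).
h: a_k = 0, -2, 4, -8, 8, -32/5, 64/3, -384/7, …
ICs: h(0) = 0, h′(0) = -2, h′′(0) = 8.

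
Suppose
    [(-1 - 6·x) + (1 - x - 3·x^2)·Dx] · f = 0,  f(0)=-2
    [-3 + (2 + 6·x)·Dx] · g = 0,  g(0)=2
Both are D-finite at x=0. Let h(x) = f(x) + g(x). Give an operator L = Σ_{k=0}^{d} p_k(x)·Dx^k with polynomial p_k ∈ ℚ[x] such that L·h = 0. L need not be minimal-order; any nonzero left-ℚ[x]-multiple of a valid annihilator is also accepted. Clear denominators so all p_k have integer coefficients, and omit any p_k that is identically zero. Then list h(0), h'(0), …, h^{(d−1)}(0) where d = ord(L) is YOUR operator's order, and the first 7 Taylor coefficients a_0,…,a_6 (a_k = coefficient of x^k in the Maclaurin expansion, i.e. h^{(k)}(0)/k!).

f: a_k = -2, -2, -8, -14, -38, -80, -194, …
g: a_k = 2, 3, -9/4, 27/8, -405/64, 1701/128, -15309/512, …
Sum ⇒ L₀ = lclm(L_f,L_g) in ℚ(x)⟨Dx⟩.
L = (-57 - 297·x - 567·x^2 - 810·x^3) + (41 + 246·x + 891·x^2 + 1998·x^3 + 2025·x^4)·Dx + (2 - 38·x - 186·x^2 + 54·x^3 + 918·x^4 + 810·x^5)·Dx^2  (order 2).
h: a_k = 0, 1, -41/4, -85/8, -2837/64, -8539/128, -114637/512, …
ICs: h(0) = 0, h′(0) = 1.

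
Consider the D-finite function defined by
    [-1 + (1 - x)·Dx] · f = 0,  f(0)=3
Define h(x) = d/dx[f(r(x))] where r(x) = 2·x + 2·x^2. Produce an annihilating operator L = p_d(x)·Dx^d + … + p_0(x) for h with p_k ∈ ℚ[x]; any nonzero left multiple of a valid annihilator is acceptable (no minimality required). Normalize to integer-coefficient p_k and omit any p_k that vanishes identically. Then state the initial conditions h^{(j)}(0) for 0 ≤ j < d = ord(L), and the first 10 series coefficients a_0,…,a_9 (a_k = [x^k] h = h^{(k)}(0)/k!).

L = (6 + 12·x + 12·x^2) + (-1 + 6·x^2 + 4·x^3)·Dx  (order 1).
h: a_k = 6, 36, 144, 528, 1800, 5904, 18816, 58752, 180576, 548160, …
ICs: h(0) = 6.

f: a_k = 3, 3, 3, 3, 3, 3, 3, 3, 3, 3, …
Substitute x→r, Dx→(1/r')Dx; clear ⇒ L₀.
h₀' ⇒ L via d/dx closure of L₀.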